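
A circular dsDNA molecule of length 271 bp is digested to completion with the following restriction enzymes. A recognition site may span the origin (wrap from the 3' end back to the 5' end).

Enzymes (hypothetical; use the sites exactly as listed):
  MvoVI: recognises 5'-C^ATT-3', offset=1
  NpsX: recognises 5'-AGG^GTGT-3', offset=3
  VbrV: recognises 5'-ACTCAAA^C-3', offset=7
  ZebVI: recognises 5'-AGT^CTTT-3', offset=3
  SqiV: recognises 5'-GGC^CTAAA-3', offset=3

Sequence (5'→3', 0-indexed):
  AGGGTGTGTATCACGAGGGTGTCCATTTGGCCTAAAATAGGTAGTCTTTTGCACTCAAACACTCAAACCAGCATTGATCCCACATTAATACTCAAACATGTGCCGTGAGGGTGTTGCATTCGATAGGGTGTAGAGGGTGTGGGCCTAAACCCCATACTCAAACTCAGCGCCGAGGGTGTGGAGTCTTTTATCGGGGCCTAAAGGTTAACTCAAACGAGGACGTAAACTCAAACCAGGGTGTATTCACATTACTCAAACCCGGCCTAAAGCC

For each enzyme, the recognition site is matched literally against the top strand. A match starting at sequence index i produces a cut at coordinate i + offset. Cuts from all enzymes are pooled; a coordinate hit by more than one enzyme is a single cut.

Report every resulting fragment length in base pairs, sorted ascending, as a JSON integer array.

Per-enzyme occurrences:
  MvoVI CATT/1: at [23, 71, 82, 116, 246] ⇒ [24, 72, 83, 117, 247]
  NpsX AGGGTGT/3: at [0, 15, 107, 124, 133, 172, 234] ⇒ [3, 18, 110, 127, 136, 175, 237]
  VbrV ACTCAAAC/7: at [52, 60, 89, 155, 207, 225, 250] ⇒ [59, 67, 96, 162, 214, 232, 257]
  ZebVI AGTCTTT/3: at [42, 181] ⇒ [45, 184]
  SqiV GGCCTAAA/3: at [28, 141, 194, 260] ⇒ [31, 144, 197, 263]

Pooled cuts: [3, 18, 24, 31, 45, 59, 67, 72, 83, 96, 110, 117, 127, 136, 144, 162, 175, 184, 197, 214, 232, 237, 247, 257, 263]

Fragment lengths:
  3→18: 15 bp
  18→24: 6 bp
  24→31: 7 bp
  31→45: 14 bp
  45→59: 14 bp
  59→67: 8 bp
  67→72: 5 bp
  72→83: 11 bp
  83→96: 13 bp
  96→110: 14 bp
  110→117: 7 bp
  117→127: 10 bp
  127→136: 9 bp
  136→144: 8 bp
  144→162: 18 bp
  162→175: 13 bp
  175→184: 9 bp
  184→197: 13 bp
  197→214: 17 bp
  214→232: 18 bp
  232→237: 5 bp
  237→247: 10 bp
  247→257: 10 bp
  257→263: 6 bp
  263→3 (wrap): 271-263+3 = 11 bp

[5,5,6,6,7,7,8,8,9,9,10,10,10,11,11,13,13,13,14,14,14,15,17,18,18]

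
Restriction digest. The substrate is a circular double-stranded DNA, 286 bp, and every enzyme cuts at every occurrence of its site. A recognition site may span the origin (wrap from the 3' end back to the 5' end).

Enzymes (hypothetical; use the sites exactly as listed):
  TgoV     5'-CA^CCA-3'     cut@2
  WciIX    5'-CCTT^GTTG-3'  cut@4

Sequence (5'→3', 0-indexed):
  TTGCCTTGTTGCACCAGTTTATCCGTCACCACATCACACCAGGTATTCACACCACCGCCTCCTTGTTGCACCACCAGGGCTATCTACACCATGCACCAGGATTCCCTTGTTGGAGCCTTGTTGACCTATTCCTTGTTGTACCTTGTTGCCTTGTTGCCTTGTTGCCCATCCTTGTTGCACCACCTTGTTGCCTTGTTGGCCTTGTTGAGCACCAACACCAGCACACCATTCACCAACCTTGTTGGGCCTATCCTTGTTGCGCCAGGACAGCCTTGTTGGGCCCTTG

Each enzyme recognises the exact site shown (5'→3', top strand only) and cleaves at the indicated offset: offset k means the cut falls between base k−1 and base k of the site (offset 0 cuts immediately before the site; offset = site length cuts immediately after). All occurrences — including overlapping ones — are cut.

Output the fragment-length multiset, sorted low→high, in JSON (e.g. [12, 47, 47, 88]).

[3,6,6,6,6,7,7,7,8,8,8,8,8,8,8,9,10,10,11,11,13,13,13,13,15,15,15,15,19]

Per-enzyme occurrences:
  TgoV CACCA/2: at [11, 26, 36, 49, 68, 71, 86, 93, 177, 209, 215, 223, 230] ⇒ [13, 28, 38, 51, 70, 73, 88, 95, 179, 211, 217, 225, 232]
  WciIX CCTTGTTG/4: at [3, 60, 104, 115, 130, 140, 148, 156, 169, 182, 190, 199, 236, 251, 270, 281] ⇒ [7, 64, 108, 119, 134, 144, 152, 160, 173, 186, 194, 203, 240, 255, 274, 285]

Pooled cuts: [7, 13, 28, 38, 51, 64, 70, 73, 88, 95, 108, 119, 134, 144, 152, 160, 173, 179, 186, 194, 203, 211, 217, 225, 232, 240, 255, 274, 285]

Fragments:
  7→13: 6 bp
  13→28: 15 bp
  28→38: 10 bp
  38→51: 13 bp
  51→64: 13 bp
  64→70: 6 bp
  70→73: 3 bp
  73→88: 15 bp
  88→95: 7 bp
  95→108: 13 bp
  108→119: 11 bp
  119→134: 15 bp
  134→144: 10 bp
  144→152: 8 bp
  152→160: 8 bp
  160→173: 13 bp
  173→179: 6 bp
  179→186: 7 bp
  186→194: 8 bp
  194→203: 9 bp
  203→211: 8 bp
  211→217: 6 bp
  217→225: 8 bp
  225→232: 7 bp
  232→240: 8 bp
  240→255: 15 bp
  255→274: 19 bp
  274→285: 11 bp
  285→7 (wrap): 286-285+7 = 8 bp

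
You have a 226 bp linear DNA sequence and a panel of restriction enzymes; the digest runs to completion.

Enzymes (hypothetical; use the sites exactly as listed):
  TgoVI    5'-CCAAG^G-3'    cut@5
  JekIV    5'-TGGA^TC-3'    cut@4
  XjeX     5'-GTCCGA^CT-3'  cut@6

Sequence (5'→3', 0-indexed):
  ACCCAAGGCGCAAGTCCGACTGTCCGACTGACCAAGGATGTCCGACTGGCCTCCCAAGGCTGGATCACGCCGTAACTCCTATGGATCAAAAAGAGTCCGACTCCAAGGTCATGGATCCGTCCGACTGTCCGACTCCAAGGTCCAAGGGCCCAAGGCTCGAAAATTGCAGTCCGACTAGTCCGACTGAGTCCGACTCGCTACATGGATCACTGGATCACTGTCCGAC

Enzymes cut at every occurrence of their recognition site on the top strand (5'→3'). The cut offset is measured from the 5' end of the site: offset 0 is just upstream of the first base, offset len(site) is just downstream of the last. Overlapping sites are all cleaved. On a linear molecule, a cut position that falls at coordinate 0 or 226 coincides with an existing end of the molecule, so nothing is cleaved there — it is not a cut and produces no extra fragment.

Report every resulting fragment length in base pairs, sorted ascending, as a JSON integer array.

Per-enzyme occurrences:
  TgoVI (CCAAGG, off=5): starts [2, 31, 53, 102, 134, 141, 149] → cuts [7, 36, 58, 107, 139, 146, 154]
  JekIV (TGGATC, off=4): starts [60, 81, 111, 202, 210] → cuts [64, 85, 115, 206, 214]
  XjeX (GTCCGACT, off=6): starts [13, 21, 39, 94, 118, 126, 168, 177, 187] → cuts [19, 27, 45, 100, 124, 132, 174, 183, 193]

Pooled cuts: [7, 19, 27, 36, 45, 58, 64, 85, 100, 107, 115, 124, 132, 139, 146, 154, 174, 183, 193, 206, 214]

Fragment lengths:
  [0,7): 7 bp
  [7,19): 12 bp
  [19,27): 8 bp
  [27,36): 9 bp
  [36,45): 9 bp
  [45,58): 13 bp
  [58,64): 6 bp
  [64,85): 21 bp
  [85,100): 15 bp
  [100,107): 7 bp
  [107,115): 8 bp
  [115,124): 9 bp
  [124,132): 8 bp
  [132,139): 7 bp
  [139,146): 7 bp
  [146,154): 8 bp
  [154,174): 20 bp
  [174,183): 9 bp
  [183,193): 10 bp
  [193,206): 13 bp
  [206,214): 8 bp
  [214,226): 12 bp

[6,7,7,7,7,8,8,8,8,8,9,9,9,9,10,12,12,13,13,15,20,21]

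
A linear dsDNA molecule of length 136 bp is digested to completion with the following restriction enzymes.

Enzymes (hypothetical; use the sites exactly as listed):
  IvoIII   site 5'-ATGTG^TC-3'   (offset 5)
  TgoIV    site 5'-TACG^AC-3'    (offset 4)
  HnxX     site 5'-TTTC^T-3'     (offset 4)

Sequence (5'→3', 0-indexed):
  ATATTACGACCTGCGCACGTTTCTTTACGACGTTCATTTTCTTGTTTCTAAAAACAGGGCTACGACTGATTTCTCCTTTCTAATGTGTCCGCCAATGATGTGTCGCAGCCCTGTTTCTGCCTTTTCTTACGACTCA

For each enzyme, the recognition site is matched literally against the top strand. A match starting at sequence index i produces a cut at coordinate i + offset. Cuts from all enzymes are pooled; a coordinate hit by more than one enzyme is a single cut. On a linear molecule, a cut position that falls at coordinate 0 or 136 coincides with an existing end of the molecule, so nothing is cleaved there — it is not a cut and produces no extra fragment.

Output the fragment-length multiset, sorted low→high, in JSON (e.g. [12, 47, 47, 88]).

Scan for sites:
  IvoIII ATGTGTC/5: at [82, 97] ⇒ [87, 102]
  TgoIV TACGAC/4: at [4, 25, 60, 127] ⇒ [8, 29, 64, 131]
  HnxX TTTCT/4: at [19, 37, 44, 69, 76, 113, 122] ⇒ [23, 41, 48, 73, 80, 117, 126]

All cut coordinates (distinct, sorted): [8, 23, 29, 41, 48, 64, 73, 80, 87, 102, 117, 126, 131]

Fragment lengths:
  [0,8): 8 bp
  [8,23): 15 bp
  [23,29): 6 bp
  [29,41): 12 bp
  [41,48): 7 bp
  [48,64): 16 bp
  [64,73): 9 bp
  [73,80): 7 bp
  [80,87): 7 bp
  [87,102): 15 bp
  [102,117): 15 bp
  [117,126): 9 bp
  [126,131): 5 bp
  [131,136): 5 bp

[5,5,6,7,7,7,8,9,9,12,15,15,15,16]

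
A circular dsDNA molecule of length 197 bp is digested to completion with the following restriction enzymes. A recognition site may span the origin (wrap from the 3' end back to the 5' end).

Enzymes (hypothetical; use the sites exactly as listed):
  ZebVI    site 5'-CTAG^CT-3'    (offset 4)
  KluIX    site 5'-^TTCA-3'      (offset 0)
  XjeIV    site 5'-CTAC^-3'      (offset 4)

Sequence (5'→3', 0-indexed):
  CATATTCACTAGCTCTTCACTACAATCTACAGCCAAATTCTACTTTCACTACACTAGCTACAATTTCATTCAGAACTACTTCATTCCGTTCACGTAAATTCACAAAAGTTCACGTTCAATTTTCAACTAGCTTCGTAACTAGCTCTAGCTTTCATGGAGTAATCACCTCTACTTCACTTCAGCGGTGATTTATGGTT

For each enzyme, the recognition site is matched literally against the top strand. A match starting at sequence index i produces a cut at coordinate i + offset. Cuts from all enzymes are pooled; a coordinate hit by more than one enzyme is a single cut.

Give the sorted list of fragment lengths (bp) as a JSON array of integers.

[1,2,3,3,4,4,5,5,6,6,6,7,7,8,8,8,9,9,10,10,11,12,13,18,22]

Site scan:
  ZebVI CTAGCT/4: at [8, 53, 126, 138, 144] ⇒ [12, 57, 130, 142, 148]
  KluIX TTCA/0: at [4, 15, 44, 64, 68, 79, 88, 98, 108, 114, 121, 150, 172, 177, 195] ⇒ [4, 15, 44, 64, 68, 79, 88, 98, 108, 114, 121, 150, 172, 177, 195]
  XjeIV CTAC/4: at [19, 26, 39, 48, 57, 75, 168] ⇒ [23, 30, 43, 52, 61, 79, 172]

Pooled cuts: [4, 12, 15, 23, 30, 43, 44, 52, 57, 61, 64, 68, 79, 88, 98, 108, 114, 121, 130, 142, 148, 150, 172, 177, 195]

Fragment lengths:
  4→12: 8 bp
  12→15: 3 bp
  15→23: 8 bp
  23→30: 7 bp
  30→43: 13 bp
  43→44: 1 bp
  44→52: 8 bp
  52→57: 5 bp
  57→61: 4 bp
  61→64: 3 bp
  64→68: 4 bp
  68→79: 11 bp
  79→88: 9 bp
  88→98: 10 bp
  98→108: 10 bp
  108→114: 6 bp
  114→121: 7 bp
  121→130: 9 bp
  130→142: 12 bp
  142→148: 6 bp
  148→150: 2 bp
  150→172: 22 bp
  172→177: 5 bp
  177→195: 18 bp
  195→4 (wrap): 197-195+4 = 6 bp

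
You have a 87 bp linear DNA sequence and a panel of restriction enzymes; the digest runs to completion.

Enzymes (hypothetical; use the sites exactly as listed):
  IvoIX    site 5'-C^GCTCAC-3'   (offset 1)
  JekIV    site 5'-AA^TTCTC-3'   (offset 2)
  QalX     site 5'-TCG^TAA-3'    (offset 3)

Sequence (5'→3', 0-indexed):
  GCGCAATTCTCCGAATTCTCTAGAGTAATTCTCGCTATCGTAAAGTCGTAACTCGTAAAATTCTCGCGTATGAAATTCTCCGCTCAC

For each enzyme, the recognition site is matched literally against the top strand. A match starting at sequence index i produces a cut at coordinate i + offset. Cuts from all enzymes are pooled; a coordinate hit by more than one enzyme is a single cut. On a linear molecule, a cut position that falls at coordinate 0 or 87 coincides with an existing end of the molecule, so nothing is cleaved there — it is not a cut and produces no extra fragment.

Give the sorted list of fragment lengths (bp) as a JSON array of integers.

[5,6,6,6,7,8,9,12,13,15]

Scan for sites:
  IvoIX CGCTCAC/1: at [80] ⇒ [81]
  JekIV AATTCTC/2: at [4, 13, 26, 58, 73] ⇒ [6, 15, 28, 60, 75]
  QalX TCGTAA/3: at [37, 45, 52] ⇒ [40, 48, 55]

All cut coordinates (distinct, sorted): [6, 15, 28, 40, 48, 55, 60, 75, 81]

Fragment lengths:
  [0,6): 6 bp
  [6,15): 9 bp
  [15,28): 13 bp
  [28,40): 12 bp
  [40,48): 8 bp
  [48,55): 7 bp
  [55,60): 5 bp
  [60,75): 15 bp
  [75,81): 6 bp
  [81,87): 6 bp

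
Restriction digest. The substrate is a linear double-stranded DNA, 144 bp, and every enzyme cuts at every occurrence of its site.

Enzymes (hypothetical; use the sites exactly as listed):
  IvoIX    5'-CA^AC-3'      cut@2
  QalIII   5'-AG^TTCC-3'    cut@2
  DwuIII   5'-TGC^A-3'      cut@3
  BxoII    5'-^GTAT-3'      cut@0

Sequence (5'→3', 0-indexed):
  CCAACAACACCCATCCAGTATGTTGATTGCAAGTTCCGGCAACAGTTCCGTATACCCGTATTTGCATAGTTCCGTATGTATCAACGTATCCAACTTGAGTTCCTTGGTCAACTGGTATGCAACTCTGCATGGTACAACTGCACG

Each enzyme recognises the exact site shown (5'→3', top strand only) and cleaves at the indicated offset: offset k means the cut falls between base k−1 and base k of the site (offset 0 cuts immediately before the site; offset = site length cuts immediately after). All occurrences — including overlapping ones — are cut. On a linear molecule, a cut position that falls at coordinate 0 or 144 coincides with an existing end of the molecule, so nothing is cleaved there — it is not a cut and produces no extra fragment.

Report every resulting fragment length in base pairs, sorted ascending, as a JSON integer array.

Per-enzyme occurrences:
  IvoIX (CAAC, off=2): starts [1, 4, 39, 81, 90, 108, 119, 134] → cuts [3, 6, 41, 83, 92, 110, 121, 136]
  QalIII (AGTTCC, off=2): starts [31, 43, 67, 97] → cuts [33, 45, 69, 99]
  DwuIII (TGCA, off=3): starts [27, 62, 117, 125, 138] → cuts [30, 65, 120, 128, 141]
  BxoII (GTAT, off=0): starts [17, 49, 57, 73, 77, 85, 114] → cuts [17, 49, 57, 73, 77, 85, 114]

Pooled cuts: [3, 6, 17, 30, 33, 41, 45, 49, 57, 65, 69, 73, 77, 83, 85, 92, 99, 110, 114, 120, 121, 128, 136, 141]

Fragments:
  [0,3): 3 bp
  [3,6): 3 bp
  [6,17): 11 bp
  [17,30): 13 bp
  [30,33): 3 bp
  [33,41): 8 bp
  [41,45): 4 bp
  [45,49): 4 bp
  [49,57): 8 bp
  [57,65): 8 bp
  [65,69): 4 bp
  [69,73): 4 bp
  [73,77): 4 bp
  [77,83): 6 bp
  [83,85): 2 bp
  [85,92): 7 bp
  [92,99): 7 bp
  [99,110): 11 bp
  [110,114): 4 bp
  [114,120): 6 bp
  [120,121): 1 bp
  [121,128): 7 bp
  [128,136): 8 bp
  [136,141): 5 bp
  [141,144): 3 bp

[1,2,3,3,3,3,4,4,4,4,4,4,5,6,6,7,7,7,8,8,8,8,11,11,13]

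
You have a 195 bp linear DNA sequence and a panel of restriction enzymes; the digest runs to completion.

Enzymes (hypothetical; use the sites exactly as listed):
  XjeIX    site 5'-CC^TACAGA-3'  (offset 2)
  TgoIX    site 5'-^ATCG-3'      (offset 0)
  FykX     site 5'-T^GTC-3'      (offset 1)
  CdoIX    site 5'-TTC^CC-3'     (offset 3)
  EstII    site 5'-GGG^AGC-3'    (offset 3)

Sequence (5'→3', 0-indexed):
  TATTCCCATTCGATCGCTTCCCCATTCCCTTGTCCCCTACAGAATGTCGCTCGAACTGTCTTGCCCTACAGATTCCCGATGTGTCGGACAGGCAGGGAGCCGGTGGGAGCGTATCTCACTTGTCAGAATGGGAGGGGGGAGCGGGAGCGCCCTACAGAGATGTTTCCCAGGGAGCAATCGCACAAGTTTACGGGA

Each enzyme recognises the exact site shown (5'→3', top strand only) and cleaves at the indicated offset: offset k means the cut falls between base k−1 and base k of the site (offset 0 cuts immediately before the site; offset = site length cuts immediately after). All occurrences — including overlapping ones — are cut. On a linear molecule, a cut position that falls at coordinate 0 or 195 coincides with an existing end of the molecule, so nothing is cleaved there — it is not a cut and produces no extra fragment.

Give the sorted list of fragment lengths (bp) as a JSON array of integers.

[4,4,5,6,6,6,7,7,7,7,8,8,9,9,10,12,14,14,15,18,19]

Scan for sites:
  XjeIX CCTACAGA/2: at [35, 64, 150] ⇒ [37, 66, 152]
  TgoIX ATCG/0: at [12, 176] ⇒ [12, 176]
  FykX TGTC/1: at [30, 44, 56, 81, 120] ⇒ [31, 45, 57, 82, 121]
  CdoIX TTCCC/3: at [2, 17, 24, 72, 163] ⇒ [5, 20, 27, 75, 166]
  EstII GGGAGC/3: at [94, 104, 136, 142, 169] ⇒ [97, 107, 139, 145, 172]

Pooled cuts: [5, 12, 20, 27, 31, 37, 45, 57, 66, 75, 82, 97, 107, 121, 139, 145, 152, 166, 172, 176]

Fragment lengths:
  [0,5): 5 bp
  [5,12): 7 bp
  [12,20): 8 bp
  [20,27): 7 bp
  [27,31): 4 bp
  [31,37): 6 bp
  [37,45): 8 bp
  [45,57): 12 bp
  [57,66): 9 bp
  [66,75): 9 bp
  [75,82): 7 bp
  [82,97): 15 bp
  [97,107): 10 bp
  [107,121): 14 bp
  [121,139): 18 bp
  [139,145): 6 bp
  [145,152): 7 bp
  [152,166): 14 bp
  [166,172): 6 bp
  [172,176): 4 bp
  [176,195): 19 bp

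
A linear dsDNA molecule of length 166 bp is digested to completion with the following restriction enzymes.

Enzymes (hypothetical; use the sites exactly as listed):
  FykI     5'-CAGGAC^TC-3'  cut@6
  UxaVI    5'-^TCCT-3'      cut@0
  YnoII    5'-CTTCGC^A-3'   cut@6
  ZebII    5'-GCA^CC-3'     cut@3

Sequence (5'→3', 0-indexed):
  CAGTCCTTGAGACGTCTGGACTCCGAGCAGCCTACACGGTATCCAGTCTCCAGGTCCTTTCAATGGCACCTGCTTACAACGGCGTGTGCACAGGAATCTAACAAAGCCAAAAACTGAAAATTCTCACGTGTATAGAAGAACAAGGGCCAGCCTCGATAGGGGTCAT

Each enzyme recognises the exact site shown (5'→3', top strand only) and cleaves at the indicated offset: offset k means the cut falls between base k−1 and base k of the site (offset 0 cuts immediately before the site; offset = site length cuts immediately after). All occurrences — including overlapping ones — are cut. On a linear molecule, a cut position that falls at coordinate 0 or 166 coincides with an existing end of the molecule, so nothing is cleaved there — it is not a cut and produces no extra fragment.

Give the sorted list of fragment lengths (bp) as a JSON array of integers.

Per-enzyme occurrences:
  FykI (CAGGACTC, off=6): no sites
  UxaVI (TCCT, off=0): starts [3, 54] → cuts [3, 54]
  YnoII (CTTCGCA, off=6): no sites
  ZebII (GCACC, off=3): starts [65] → cuts [68]

All cut coordinates (distinct, sorted): [3, 54, 68]

Fragment lengths:
  [0,3): 3 bp
  [3,54): 51 bp
  [54,68): 14 bp
  [68,166): 98 bp

[3,14,51,98]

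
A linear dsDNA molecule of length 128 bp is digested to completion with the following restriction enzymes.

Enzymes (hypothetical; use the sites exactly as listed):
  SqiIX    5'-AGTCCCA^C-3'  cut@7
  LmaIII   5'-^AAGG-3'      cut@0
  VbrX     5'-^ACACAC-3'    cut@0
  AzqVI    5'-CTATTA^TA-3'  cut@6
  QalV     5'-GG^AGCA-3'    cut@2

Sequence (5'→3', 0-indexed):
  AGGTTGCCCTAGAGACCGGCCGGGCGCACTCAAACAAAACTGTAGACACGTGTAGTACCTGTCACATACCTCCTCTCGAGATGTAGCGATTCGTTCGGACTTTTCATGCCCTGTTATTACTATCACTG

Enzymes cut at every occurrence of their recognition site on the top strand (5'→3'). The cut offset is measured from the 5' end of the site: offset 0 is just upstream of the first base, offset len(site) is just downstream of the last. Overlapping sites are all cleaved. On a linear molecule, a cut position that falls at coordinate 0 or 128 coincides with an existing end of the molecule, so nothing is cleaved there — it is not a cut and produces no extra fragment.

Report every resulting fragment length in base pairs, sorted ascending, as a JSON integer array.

[128]

Per-enzyme occurrences:
  SqiIX (AGTCCCAC, off=7): no sites
  LmaIII (AAGG, off=0): no sites
  VbrX (ACACAC, off=0): no sites
  AzqVI (CTATTATA, off=6): no sites
  QalV (GGAGCA, off=2): no sites

Pooled cuts: ∅

Fragment lengths:
  no cuts → one linear fragment of 128 bp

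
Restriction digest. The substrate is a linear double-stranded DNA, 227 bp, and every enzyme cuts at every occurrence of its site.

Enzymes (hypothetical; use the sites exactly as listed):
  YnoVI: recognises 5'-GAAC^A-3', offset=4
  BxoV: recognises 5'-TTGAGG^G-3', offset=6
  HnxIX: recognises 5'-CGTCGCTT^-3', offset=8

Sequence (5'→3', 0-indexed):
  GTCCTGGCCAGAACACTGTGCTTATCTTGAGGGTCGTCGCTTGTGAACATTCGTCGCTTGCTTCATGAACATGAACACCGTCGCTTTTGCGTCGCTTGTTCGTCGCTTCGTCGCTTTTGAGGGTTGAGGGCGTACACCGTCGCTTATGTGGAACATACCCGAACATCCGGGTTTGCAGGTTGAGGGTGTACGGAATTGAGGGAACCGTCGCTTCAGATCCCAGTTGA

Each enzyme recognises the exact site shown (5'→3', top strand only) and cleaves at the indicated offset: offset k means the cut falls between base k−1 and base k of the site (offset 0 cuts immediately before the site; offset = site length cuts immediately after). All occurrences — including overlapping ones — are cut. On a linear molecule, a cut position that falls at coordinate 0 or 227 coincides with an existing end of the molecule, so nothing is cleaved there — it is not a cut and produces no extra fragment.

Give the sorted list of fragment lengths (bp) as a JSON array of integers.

Site scan:
  YnoVI (GAACA, off=4): starts [10, 44, 66, 72, 150, 160] → cuts [14, 48, 70, 76, 154, 164]
  BxoV (TTGAGGG, off=6): starts [26, 116, 123, 179, 195] → cuts [32, 122, 129, 185, 201]
  HnxIX (CGTCGCTT, off=8): starts [34, 51, 78, 89, 100, 108, 137, 205] → cuts [42, 59, 86, 97, 108, 116, 145, 213]

Pooled cuts: [14, 32, 42, 48, 59, 70, 76, 86, 97, 108, 116, 122, 129, 145, 154, 164, 185, 201, 213]

Fragment lengths:
  [0,14): 14 bp
  [14,32): 18 bp
  [32,42): 10 bp
  [42,48): 6 bp
  [48,59): 11 bp
  [59,70): 11 bp
  [70,76): 6 bp
  [76,86): 10 bp
  [86,97): 11 bp
  [97,108): 11 bp
  [108,116): 8 bp
  [116,122): 6 bp
  [122,129): 7 bp
  [129,145): 16 bp
  [145,154): 9 bp
  [154,164): 10 bp
  [164,185): 21 bp
  [185,201): 16 bp
  [201,213): 12 bp
  [213,227): 14 bp

[6,6,6,7,8,9,10,10,10,11,11,11,11,12,14,14,16,16,18,21]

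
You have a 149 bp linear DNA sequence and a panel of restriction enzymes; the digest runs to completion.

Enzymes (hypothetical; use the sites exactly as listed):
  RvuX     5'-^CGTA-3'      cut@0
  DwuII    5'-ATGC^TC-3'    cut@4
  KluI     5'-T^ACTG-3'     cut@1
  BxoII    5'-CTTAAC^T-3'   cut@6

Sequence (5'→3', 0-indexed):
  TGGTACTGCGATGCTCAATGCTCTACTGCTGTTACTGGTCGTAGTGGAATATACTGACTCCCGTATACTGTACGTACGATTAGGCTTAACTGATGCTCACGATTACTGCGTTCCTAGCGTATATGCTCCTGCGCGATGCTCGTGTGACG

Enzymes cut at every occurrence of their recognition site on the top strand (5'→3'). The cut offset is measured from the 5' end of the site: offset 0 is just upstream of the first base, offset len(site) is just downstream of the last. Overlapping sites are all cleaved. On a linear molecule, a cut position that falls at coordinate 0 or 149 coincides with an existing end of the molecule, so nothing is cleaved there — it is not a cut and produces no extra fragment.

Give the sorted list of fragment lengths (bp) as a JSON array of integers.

Scan for sites:
  RvuX (CGTA, off=0): starts [39, 61, 72, 117] → cuts [39, 61, 72, 117]
  DwuII (ATGCTC, off=4): starts [10, 17, 92, 122, 135] → cuts [14, 21, 96, 126, 139]
  KluI (TACTG, off=1): starts [3, 23, 32, 51, 65, 103] → cuts [4, 24, 33, 52, 66, 104]
  BxoII (CTTAACT, off=6): starts [84] → cuts [90]

All cut coordinates (distinct, sorted): [4, 14, 21, 24, 33, 39, 52, 61, 66, 72, 90, 96, 104, 117, 126, 139]

Fragment lengths:
  [0,4): 4 bp
  [4,14): 10 bp
  [14,21): 7 bp
  [21,24): 3 bp
  [24,33): 9 bp
  [33,39): 6 bp
  [39,52): 13 bp
  [52,61): 9 bp
  [61,66): 5 bp
  [66,72): 6 bp
  [72,90): 18 bp
  [90,96): 6 bp
  [96,104): 8 bp
  [104,117): 13 bp
  [117,126): 9 bp
  [126,139): 13 bp
  [139,149): 10 bp

[3,4,5,6,6,6,7,8,9,9,9,10,10,13,13,13,18]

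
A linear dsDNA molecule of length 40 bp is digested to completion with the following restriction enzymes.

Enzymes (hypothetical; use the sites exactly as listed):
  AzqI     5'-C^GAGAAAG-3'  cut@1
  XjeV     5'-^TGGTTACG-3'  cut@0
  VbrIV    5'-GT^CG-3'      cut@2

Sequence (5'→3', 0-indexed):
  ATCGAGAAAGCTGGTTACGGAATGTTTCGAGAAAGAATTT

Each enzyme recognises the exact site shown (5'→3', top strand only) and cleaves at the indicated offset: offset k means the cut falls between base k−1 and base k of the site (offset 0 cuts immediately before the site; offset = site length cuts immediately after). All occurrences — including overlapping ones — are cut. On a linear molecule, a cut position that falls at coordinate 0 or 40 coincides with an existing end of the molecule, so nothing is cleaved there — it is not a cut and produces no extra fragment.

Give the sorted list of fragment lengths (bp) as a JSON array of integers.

[3,8,12,17]

Per-enzyme occurrences:
  AzqI (CGAGAAAG, off=1): starts [2, 27] → cuts [3, 28]
  XjeV (TGGTTACG, off=0): starts [11] → cuts [11]
  VbrIV (GTCG, off=2): no sites

Pooled cuts: [3, 11, 28]

Fragment lengths:
  [0,3): 3 bp
  [3,11): 8 bp
  [11,28): 17 bp
  [28,40): 12 bp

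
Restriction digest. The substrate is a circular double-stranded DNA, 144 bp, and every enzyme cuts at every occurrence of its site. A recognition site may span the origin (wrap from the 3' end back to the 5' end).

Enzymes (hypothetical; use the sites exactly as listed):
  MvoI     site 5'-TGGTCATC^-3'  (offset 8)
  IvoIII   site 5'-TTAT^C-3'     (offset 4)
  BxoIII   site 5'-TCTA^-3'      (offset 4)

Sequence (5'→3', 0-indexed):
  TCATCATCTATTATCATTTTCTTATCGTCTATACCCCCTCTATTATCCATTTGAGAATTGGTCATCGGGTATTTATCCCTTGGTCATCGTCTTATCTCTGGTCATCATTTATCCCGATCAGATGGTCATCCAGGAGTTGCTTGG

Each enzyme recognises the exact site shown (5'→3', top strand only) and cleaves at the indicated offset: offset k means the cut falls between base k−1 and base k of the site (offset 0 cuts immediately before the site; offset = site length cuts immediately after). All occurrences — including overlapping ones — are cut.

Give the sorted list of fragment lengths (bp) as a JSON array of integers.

Per-enzyme occurrences:
  MvoI (TGGTCATC, off=8): starts [58, 80, 98, 122, 141] → cuts [5, 66, 88, 106, 130]
  IvoIII (TTATC, off=4): starts [10, 21, 42, 72, 91, 108] → cuts [14, 25, 46, 76, 95, 112]
  BxoIII (TCTA, off=4): starts [6, 27, 38] → cuts [10, 31, 42]

Pooled cuts: [5, 10, 14, 25, 31, 42, 46, 66, 76, 88, 95, 106, 112, 130]

Fragments:
  5→10: 5 bp
  10→14: 4 bp
  14→25: 11 bp
  25→31: 6 bp
  31→42: 11 bp
  42→46: 4 bp
  46→66: 20 bp
  66→76: 10 bp
  76→88: 12 bp
  88→95: 7 bp
  95→106: 11 bp
  106→112: 6 bp
  112→130: 18 bp
  130→5 (wrap): 144-130+5 = 19 bp

[4,4,5,6,6,7,10,11,11,11,12,18,19,20]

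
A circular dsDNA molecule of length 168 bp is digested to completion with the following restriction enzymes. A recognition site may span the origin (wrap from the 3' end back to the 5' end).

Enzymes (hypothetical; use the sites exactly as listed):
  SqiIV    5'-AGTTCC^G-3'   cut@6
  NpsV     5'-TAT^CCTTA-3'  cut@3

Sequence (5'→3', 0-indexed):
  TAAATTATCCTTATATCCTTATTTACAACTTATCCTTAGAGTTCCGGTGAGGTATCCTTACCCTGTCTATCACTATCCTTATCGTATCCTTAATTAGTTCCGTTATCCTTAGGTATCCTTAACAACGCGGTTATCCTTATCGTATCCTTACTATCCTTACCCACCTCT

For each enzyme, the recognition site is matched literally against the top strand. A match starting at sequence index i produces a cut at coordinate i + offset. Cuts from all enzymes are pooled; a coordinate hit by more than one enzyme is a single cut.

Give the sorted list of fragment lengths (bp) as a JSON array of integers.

[5,8,9,10,10,11,11,12,14,17,18,21,22]

Site scan:
  SqiIV (AGTTCCG, off=6): starts [39, 95] → cuts [45, 101]
  NpsV (TATCCTTA, off=3): starts [5, 13, 30, 52, 73, 84, 103, 113, 131, 142, 151] → cuts [8, 16, 33, 55, 76, 87, 106, 116, 134, 145, 154]

All cut coordinates (distinct, sorted): [8, 16, 33, 45, 55, 76, 87, 101, 106, 116, 134, 145, 154]

Fragment lengths:
  8→16: 8 bp
  16→33: 17 bp
  33→45: 12 bp
  45→55: 10 bp
  55→76: 21 bp
  76→87: 11 bp
  87→101: 14 bp
  101→106: 5 bp
  106→116: 10 bp
  116→134: 18 bp
  134→145: 11 bp
  145→154: 9 bp
  154→8 (wrap): 168-154+8 = 22 bp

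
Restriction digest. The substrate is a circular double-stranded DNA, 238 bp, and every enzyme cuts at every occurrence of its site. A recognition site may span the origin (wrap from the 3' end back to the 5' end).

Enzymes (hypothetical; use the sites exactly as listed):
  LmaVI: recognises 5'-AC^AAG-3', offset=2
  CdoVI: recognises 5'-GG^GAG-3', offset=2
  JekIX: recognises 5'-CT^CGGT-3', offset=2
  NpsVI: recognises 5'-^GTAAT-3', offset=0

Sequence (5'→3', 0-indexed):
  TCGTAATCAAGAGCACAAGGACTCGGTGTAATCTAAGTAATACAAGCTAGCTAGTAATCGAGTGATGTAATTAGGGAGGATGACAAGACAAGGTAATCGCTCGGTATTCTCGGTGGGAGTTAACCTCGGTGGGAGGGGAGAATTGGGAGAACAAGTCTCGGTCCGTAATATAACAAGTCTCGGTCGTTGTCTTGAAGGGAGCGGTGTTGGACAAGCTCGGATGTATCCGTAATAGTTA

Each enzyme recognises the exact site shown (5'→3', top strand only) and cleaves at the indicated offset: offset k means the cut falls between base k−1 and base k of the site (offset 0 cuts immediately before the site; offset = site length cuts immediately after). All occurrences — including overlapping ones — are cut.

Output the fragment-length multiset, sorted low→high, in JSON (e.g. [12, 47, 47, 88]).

[3,4,5,5,6,6,6,6,6,6,7,7,9,9,9,9,9,9,10,10,10,12,13,14,14,16,18]

Per-enzyme occurrences:
  LmaVI (ACAAG, off=2): starts [14, 41, 82, 87, 150, 172, 210] → cuts [16, 43, 84, 89, 152, 174, 212]
  CdoVI (GGGAG, off=2): starts [73, 114, 130, 135, 144, 196] → cuts [75, 116, 132, 137, 146, 198]
  JekIX (CTCGGT, off=2): starts [21, 99, 108, 124, 156, 178] → cuts [23, 101, 110, 126, 158, 180]
  NpsVI (GTAAT, off=0): starts [2, 27, 36, 53, 66, 92, 164, 228] → cuts [2, 27, 36, 53, 66, 92, 164, 228]

All cut coordinates (distinct, sorted): [2, 16, 23, 27, 36, 43, 53, 66, 75, 84, 89, 92, 101, 110, 116, 126, 132, 137, 146, 152, 158, 164, 174, 180, 198, 212, 228]

Fragment lengths:
  2→16: 14 bp
  16→23: 7 bp
  23→27: 4 bp
  27→36: 9 bp
  36→43: 7 bp
  43→53: 10 bp
  53→66: 13 bp
  66→75: 9 bp
  75→84: 9 bp
  84→89: 5 bp
  89→92: 3 bp
  92→101: 9 bp
  101→110: 9 bp
  110→116: 6 bp
  116→126: 10 bp
  126→132: 6 bp
  132→137: 5 bp
  137→146: 9 bp
  146→152: 6 bp
  152→158: 6 bp
  158→164: 6 bp
  164→174: 10 bp
  174→180: 6 bp
  180→198: 18 bp
  198→212: 14 bp
  212→228: 16 bp
  228→2 (wrap): 238-228+2 = 12 bp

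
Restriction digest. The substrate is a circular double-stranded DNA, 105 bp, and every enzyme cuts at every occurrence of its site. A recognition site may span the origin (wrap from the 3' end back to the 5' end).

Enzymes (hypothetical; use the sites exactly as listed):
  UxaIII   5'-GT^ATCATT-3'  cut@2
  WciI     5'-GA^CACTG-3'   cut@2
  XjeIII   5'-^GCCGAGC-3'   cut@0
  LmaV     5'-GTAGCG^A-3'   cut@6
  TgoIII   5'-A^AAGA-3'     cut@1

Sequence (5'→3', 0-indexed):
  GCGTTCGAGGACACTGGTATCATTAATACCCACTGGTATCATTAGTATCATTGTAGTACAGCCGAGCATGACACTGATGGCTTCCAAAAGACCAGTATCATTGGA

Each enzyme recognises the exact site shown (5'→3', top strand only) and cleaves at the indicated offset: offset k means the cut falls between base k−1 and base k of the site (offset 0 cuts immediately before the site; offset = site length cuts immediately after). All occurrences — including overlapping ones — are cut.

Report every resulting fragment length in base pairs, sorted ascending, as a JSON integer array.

[7,9,9,11,14,16,19,20]

Per-enzyme occurrences:
  UxaIII GTATCATT/2: at [16, 35, 44, 94] ⇒ [18, 37, 46, 96]
  WciI GACACTG/2: at [9, 69] ⇒ [11, 71]
  XjeIII GCCGAGC/0: at [60] ⇒ [60]
  LmaV (GTAGCGA, off=6): no sites
  TgoIII AAAGA/1: at [86] ⇒ [87]

Pooled cuts: [11, 18, 37, 46, 60, 71, 87, 96]

Fragments:
  11→18: 7 bp
  18→37: 19 bp
  37→46: 9 bp
  46→60: 14 bp
  60→71: 11 bp
  71→87: 16 bp
  87→96: 9 bp
  96→11 (wrap): 105-96+11 = 20 bp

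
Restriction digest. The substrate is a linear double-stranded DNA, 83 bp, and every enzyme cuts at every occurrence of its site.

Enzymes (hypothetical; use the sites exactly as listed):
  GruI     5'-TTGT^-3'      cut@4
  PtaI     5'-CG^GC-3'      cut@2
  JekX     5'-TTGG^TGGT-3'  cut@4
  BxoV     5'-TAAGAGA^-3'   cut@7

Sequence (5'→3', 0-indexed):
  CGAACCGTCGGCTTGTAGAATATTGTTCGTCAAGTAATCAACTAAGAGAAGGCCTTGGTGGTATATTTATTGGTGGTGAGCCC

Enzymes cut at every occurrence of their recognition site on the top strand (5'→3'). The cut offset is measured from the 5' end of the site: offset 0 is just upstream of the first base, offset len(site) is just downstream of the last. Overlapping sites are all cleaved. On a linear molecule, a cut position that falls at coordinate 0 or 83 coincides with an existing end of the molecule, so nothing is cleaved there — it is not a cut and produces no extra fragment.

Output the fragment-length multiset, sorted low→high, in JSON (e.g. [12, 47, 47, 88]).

Per-enzyme occurrences:
  GruI (TTGT, off=4): starts [12, 22] → cuts [16, 26]
  PtaI (CGGC, off=2): starts [8] → cuts [10]
  JekX (TTGGTGGT, off=4): starts [54, 69] → cuts [58, 73]
  BxoV (TAAGAGA, off=7): starts [42] → cuts [49]

All cut coordinates (distinct, sorted): [10, 16, 26, 49, 58, 73]

Fragments:
  [0,10): 10 bp
  [10,16): 6 bp
  [16,26): 10 bp
  [26,49): 23 bp
  [49,58): 9 bp
  [58,73): 15 bp
  [73,83): 10 bp

[6,9,10,10,10,15,23]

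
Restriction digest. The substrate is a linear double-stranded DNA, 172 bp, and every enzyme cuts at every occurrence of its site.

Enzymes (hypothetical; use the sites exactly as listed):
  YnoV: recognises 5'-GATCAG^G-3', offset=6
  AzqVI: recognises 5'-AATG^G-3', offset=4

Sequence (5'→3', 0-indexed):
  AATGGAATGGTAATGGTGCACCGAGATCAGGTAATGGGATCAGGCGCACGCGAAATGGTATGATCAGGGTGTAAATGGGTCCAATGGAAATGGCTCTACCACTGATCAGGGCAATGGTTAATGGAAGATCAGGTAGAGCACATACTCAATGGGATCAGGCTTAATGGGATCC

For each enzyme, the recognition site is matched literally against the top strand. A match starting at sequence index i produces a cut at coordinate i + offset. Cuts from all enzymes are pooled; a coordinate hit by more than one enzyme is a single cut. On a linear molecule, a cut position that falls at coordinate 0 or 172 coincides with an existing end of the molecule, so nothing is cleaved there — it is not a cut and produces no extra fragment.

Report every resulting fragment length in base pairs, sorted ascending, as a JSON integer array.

[4,5,6,6,6,6,7,7,7,7,8,9,9,10,10,14,15,17,19]

Scan for sites:
  YnoV (GATCAGG, off=6): starts [24, 37, 61, 103, 126, 152] → cuts [30, 43, 67, 109, 132, 158]
  AzqVI (AATGG, off=4): starts [0, 5, 11, 32, 53, 73, 82, 88, 112, 119, 147, 162] → cuts [4, 9, 15, 36, 57, 77, 86, 92, 116, 123, 151, 166]

All cut coordinates (distinct, sorted): [4, 9, 15, 30, 36, 43, 57, 67, 77, 86, 92, 109, 116, 123, 132, 151, 158, 166]

Fragments:
  [0,4): 4 bp
  [4,9): 5 bp
  [9,15): 6 bp
  [15,30): 15 bp
  [30,36): 6 bp
  [36,43): 7 bp
  [43,57): 14 bp
  [57,67): 10 bp
  [67,77): 10 bp
  [77,86): 9 bp
  [86,92): 6 bp
  [92,109): 17 bp
  [109,116): 7 bp
  [116,123): 7 bp
  [123,132): 9 bp
  [132,151): 19 bp
  [151,158): 7 bp
  [158,166): 8 bp
  [166,172): 6 bp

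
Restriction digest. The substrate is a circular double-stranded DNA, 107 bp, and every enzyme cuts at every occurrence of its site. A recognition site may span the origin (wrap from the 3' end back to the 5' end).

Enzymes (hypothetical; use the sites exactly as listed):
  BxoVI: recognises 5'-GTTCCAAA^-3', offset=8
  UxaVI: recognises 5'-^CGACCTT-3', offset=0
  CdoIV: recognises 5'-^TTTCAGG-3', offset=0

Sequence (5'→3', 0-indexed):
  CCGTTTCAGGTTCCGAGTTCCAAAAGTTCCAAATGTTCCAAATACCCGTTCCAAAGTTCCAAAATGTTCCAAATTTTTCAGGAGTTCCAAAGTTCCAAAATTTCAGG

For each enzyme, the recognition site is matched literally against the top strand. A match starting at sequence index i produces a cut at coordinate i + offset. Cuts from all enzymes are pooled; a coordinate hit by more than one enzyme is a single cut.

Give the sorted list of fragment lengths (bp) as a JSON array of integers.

Scan for sites:
  BxoVI GTTCCAAA/8: at [16, 25, 34, 47, 55, 65, 83, 91] ⇒ [24, 33, 42, 55, 63, 73, 91, 99]
  UxaVI (CGACCTT, off=0): no sites
  CdoIV TTTCAGG/0: at [3, 75, 100] ⇒ [3, 75, 100]

All cut coordinates (distinct, sorted): [3, 24, 33, 42, 55, 63, 73, 75, 91, 99, 100]

Fragments:
  3→24: 21 bp
  24→33: 9 bp
  33→42: 9 bp
  42→55: 13 bp
  55→63: 8 bp
  63→73: 10 bp
  73→75: 2 bp
  75→91: 16 bp
  91→99: 8 bp
  99→100: 1 bp
  100→3 (wrap): 107-100+3 = 10 bp

[1,2,8,8,9,9,10,10,13,16,21]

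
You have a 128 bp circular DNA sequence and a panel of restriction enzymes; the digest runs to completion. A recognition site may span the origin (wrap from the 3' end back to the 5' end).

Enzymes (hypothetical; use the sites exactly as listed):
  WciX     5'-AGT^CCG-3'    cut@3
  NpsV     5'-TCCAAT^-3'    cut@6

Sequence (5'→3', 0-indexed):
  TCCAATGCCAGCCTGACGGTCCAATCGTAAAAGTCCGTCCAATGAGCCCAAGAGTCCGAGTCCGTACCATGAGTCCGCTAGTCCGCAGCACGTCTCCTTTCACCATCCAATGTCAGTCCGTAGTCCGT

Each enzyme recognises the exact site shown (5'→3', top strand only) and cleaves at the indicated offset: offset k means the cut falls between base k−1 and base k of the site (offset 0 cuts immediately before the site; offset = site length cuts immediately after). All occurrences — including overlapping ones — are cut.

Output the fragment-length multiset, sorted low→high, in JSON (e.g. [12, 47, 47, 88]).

[6,6,7,8,9,9,10,12,13,19,29]

Per-enzyme occurrences:
  WciX (AGTCCG, off=3): starts [31, 52, 58, 71, 79, 114, 121] → cuts [34, 55, 61, 74, 82, 117, 124]
  NpsV (TCCAAT, off=6): starts [0, 19, 37, 105] → cuts [6, 25, 43, 111]

Pooled cuts: [6, 25, 34, 43, 55, 61, 74, 82, 111, 117, 124]

Fragment lengths:
  6→25: 19 bp
  25→34: 9 bp
  34→43: 9 bp
  43→55: 12 bp
  55→61: 6 bp
  61→74: 13 bp
  74→82: 8 bp
  82→111: 29 bp
  111→117: 6 bp
  117→124: 7 bp
  124→6 (wrap): 128-124+6 = 10 bp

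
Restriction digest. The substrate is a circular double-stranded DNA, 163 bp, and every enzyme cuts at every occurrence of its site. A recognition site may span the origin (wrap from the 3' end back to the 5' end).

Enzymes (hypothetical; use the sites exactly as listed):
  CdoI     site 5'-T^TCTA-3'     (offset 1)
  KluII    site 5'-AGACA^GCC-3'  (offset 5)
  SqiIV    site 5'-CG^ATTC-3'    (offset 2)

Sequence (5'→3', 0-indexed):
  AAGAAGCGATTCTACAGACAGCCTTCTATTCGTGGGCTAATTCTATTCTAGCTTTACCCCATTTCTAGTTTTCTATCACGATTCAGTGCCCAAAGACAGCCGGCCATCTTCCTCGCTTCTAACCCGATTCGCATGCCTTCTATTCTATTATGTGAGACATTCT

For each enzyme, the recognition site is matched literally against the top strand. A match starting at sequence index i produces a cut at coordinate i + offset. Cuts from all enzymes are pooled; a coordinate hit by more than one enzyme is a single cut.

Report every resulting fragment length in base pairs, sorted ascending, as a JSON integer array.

Site scan:
  CdoI TTCTA/1: at [9, 23, 40, 45, 62, 70, 116, 137, 142, 159] ⇒ [10, 24, 41, 46, 63, 71, 117, 138, 143, 160]
  KluII AGACAGCC/5: at [15, 93] ⇒ [20, 98]
  SqiIV CGATTC/2: at [6, 78, 124] ⇒ [8, 80, 126]

All cut coordinates (distinct, sorted): [8, 10, 20, 24, 41, 46, 63, 71, 80, 98, 117, 126, 138, 143, 160]

Fragment lengths:
  8→10: 2 bp
  10→20: 10 bp
  20→24: 4 bp
  24→41: 17 bp
  41→46: 5 bp
  46→63: 17 bp
  63→71: 8 bp
  71→80: 9 bp
  80→98: 18 bp
  98→117: 19 bp
  117→126: 9 bp
  126→138: 12 bp
  138→143: 5 bp
  143→160: 17 bp
  160→8 (wrap): 163-160+8 = 11 bp

[2,4,5,5,8,9,9,10,11,12,17,17,17,18,19]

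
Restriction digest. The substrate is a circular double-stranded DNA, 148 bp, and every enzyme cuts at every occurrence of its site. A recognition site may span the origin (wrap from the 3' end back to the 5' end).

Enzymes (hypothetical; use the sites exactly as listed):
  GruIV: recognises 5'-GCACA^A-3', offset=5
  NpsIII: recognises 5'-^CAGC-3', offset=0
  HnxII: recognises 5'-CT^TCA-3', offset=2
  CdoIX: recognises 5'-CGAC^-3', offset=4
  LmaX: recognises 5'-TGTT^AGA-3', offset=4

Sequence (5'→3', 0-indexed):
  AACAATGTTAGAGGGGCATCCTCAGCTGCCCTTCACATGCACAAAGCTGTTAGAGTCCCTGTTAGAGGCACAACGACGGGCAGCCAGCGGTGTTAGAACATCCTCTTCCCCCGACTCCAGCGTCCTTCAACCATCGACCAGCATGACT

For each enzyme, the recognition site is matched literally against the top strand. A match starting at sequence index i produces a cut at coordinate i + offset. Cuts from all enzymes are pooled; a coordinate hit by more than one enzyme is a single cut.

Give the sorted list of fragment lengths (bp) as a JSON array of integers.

[2,3,4,5,8,9,9,10,10,11,12,12,13,19,21]

Scan for sites:
  GruIV (GCACAA, off=5): starts [38, 67] → cuts [43, 72]
  NpsIII (CAGC, off=0): starts [22, 80, 84, 117, 138] → cuts [22, 80, 84, 117, 138]
  HnxII (CTTCA, off=2): starts [30, 124] → cuts [32, 126]
  CdoIX (CGAC, off=4): starts [73, 111, 134] → cuts [77, 115, 138]
  LmaX (TGTTAGA, off=4): starts [5, 47, 59, 90] → cuts [9, 51, 63, 94]

Pooled cuts: [9, 22, 32, 43, 51, 63, 72, 77, 80, 84, 94, 115, 117, 126, 138]

Fragments:
  9→22: 13 bp
  22→32: 10 bp
  32→43: 11 bp
  43→51: 8 bp
  51→63: 12 bp
  63→72: 9 bp
  72→77: 5 bp
  77→80: 3 bp
  80→84: 4 bp
  84→94: 10 bp
  94→115: 21 bp
  115→117: 2 bp
  117→126: 9 bp
  126→138: 12 bp
  138→9 (wrap): 148-138+9 = 19 bp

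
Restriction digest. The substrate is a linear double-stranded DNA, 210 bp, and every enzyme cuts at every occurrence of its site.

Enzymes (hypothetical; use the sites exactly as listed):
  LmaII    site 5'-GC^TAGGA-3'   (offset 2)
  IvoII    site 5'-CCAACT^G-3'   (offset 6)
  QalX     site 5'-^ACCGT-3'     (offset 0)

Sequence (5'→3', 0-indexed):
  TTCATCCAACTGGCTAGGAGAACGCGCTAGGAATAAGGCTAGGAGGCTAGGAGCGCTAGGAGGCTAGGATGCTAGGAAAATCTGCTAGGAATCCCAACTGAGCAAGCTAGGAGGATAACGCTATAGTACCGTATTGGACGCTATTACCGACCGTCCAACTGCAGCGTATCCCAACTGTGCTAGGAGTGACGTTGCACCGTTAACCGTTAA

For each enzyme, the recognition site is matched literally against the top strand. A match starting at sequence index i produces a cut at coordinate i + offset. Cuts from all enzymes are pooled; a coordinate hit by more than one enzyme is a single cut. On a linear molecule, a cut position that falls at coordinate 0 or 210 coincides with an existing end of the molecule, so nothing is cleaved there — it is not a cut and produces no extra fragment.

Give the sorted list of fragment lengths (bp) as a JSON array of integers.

[3,4,7,8,8,8,8,8,9,11,11,12,13,13,14,15,16,20,22]

Scan for sites:
  LmaII GCTAGGA/2: at [12, 25, 37, 45, 54, 62, 70, 83, 105, 178] ⇒ [14, 27, 39, 47, 56, 64, 72, 85, 107, 180]
  IvoII CCAACTG/6: at [5, 93, 154, 170] ⇒ [11, 99, 160, 176]
  QalX ACCGT/0: at [127, 149, 195, 202] ⇒ [127, 149, 195, 202]

All cut coordinates (distinct, sorted): [11, 14, 27, 39, 47, 56, 64, 72, 85, 99, 107, 127, 149, 160, 176, 180, 195, 202]

Fragment lengths:
  [0,11): 11 bp
  [11,14): 3 bp
  [14,27): 13 bp
  [27,39): 12 bp
  [39,47): 8 bp
  [47,56): 9 bp
  [56,64): 8 bp
  [64,72): 8 bp
  [72,85): 13 bp
  [85,99): 14 bp
  [99,107): 8 bp
  [107,127): 20 bp
  [127,149): 22 bp
  [149,160): 11 bp
  [160,176): 16 bp
  [176,180): 4 bp
  [180,195): 15 bp
  [195,202): 7 bp
  [202,210): 8 bp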